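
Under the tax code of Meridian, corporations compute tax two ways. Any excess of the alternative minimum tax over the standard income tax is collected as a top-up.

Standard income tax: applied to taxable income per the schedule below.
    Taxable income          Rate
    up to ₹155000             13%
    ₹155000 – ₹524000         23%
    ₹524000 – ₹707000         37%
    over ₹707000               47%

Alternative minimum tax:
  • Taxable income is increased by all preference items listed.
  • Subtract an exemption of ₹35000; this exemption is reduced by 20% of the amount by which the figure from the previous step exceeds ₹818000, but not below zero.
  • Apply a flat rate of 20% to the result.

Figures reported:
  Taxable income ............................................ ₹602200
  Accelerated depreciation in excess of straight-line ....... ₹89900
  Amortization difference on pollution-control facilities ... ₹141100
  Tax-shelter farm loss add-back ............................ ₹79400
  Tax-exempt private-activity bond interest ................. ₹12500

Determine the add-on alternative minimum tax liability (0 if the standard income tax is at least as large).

₹48350

Alternative minimum tax:
  Adjusted income: ₹602200 + ₹89900 + ₹141100 + ₹79400 + ₹12500 = ₹925100
  Exemption: ₹35000 − 20% × (₹925100 − ₹818000) = ₹35000 − ₹21420 = ₹13580
  Base: ₹925100 − ₹13580 = ₹911520
  ₹911520 × 20% = ₹182304

Standard income tax:
  ₹155000 × 13% = ₹20150
  ₹369000 × 23% = ₹84870
  ₹78200 × 37% = ₹28934
  → ₹133954

Excess of alternative minimum tax over standard income tax: ₹182304 − ₹133954 = ₹48350.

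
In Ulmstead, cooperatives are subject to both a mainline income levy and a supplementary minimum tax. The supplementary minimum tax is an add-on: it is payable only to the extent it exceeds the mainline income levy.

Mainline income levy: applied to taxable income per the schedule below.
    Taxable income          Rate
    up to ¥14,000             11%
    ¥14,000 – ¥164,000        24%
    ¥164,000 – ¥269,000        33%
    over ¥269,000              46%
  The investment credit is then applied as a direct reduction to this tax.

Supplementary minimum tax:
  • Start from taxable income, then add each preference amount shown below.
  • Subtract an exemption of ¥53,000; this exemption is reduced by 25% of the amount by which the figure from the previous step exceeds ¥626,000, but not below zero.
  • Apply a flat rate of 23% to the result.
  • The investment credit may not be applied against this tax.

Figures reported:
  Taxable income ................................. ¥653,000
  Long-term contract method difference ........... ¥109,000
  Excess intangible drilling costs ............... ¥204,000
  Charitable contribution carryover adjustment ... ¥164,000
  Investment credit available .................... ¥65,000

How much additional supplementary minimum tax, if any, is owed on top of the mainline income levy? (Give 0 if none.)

Supplementary minimum tax:
  Adjusted income: ¥653,000 + ¥109,000 + ¥204,000 + ¥164,000 = ¥1,130,000
  Exemption: 25% × (¥1,130,000 − ¥626,000) = ¥126,000 ≥ ¥53,000, so the exemption is fully phased out
  Base: ¥1,130,000 − ¥0 = ¥1,130,000
  ¥1,130,000 × 23% = ¥259,900

Mainline income levy:
  ¥14,000 × 11% = ¥1,540
  ¥150,000 × 24% = ¥36,000
  ¥105,000 × 33% = ¥34,650
  ¥384,000 × 46% = ¥176,640
  → ¥248,830
  Less investment credit ¥65,000 → ¥183,830

Excess of supplementary minimum tax over mainline income levy: ¥259,900 − ¥183,830 = ¥76,070.

¥76,070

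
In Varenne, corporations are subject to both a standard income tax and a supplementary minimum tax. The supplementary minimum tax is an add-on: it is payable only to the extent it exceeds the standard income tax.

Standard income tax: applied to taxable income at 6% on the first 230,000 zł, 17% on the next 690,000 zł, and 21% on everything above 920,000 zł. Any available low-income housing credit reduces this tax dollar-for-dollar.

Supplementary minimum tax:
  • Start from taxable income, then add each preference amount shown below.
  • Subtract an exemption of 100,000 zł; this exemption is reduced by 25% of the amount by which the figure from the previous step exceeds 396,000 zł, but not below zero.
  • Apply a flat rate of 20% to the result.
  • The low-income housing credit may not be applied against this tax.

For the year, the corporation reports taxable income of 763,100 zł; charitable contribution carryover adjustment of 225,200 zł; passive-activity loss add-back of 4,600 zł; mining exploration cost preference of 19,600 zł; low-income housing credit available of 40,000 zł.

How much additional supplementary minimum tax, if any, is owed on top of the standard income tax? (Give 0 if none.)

138,073 zł

Supplementary minimum tax:
  Adjusted income: 763,100 zł + 225,200 zł + 4,600 zł + 19,600 zł = 1,012,500 zł
  Exemption: 25% × (1,012,500 zł − 396,000 zł) = 154,125 zł ≥ 100,000 zł, so the exemption is fully phased out
  Base: 1,012,500 zł − 0 zł = 1,012,500 zł
  1,012,500 zł × 20% = 202,500 zł

Standard income tax:
  230,000 zł × 6% = 13,800 zł
  533,100 zł × 17% = 90,627 zł
  → 104,427 zł
  Less low-income housing credit 40,000 zł → 64,427 zł

Excess of supplementary minimum tax over standard income tax: 202,500 zł − 64,427 zł = 138,073 zł.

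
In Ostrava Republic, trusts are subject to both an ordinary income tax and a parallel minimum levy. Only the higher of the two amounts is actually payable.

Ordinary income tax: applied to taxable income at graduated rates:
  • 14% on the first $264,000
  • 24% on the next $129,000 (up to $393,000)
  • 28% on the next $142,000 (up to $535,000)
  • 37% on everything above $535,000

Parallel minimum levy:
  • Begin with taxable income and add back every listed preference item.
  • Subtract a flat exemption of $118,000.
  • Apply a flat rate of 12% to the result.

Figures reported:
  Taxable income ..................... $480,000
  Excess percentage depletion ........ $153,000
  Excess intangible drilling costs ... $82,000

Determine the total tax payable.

Ordinary income tax:
  $264,000 × 14% = $36,960
  $129,000 × 24% = $30,960
  $87,000 × 28% = $24,360
  → $92,280

Parallel minimum levy:
  Adjusted income: $480,000 + $153,000 + $82,000 = $715,000
  Less exemption $118,000 → base $597,000
  $597,000 × 12% = $71,640

$92,280 > $71,640, so the ordinary income tax governs.

$92,280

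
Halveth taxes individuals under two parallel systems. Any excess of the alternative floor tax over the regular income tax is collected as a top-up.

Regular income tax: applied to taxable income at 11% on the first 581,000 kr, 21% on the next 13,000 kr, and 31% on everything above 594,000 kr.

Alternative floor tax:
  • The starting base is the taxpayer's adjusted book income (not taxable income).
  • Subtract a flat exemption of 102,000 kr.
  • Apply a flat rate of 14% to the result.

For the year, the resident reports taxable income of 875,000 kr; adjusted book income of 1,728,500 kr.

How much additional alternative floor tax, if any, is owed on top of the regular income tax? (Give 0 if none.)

73,960 kr

Alternative floor tax:
  Base (adjusted book income): 1,728,500 kr
  Less exemption 102,000 kr → base 1,626,500 kr
  1,626,500 kr × 14% = 227,710 kr

Regular income tax:
  581,000 kr × 11% = 63,910 kr
  13,000 kr × 21% = 2,730 kr
  281,000 kr × 31% = 87,110 kr
  → 153,750 kr

Excess of alternative floor tax over regular income tax: 227,710 kr − 153,750 kr = 73,960 kr.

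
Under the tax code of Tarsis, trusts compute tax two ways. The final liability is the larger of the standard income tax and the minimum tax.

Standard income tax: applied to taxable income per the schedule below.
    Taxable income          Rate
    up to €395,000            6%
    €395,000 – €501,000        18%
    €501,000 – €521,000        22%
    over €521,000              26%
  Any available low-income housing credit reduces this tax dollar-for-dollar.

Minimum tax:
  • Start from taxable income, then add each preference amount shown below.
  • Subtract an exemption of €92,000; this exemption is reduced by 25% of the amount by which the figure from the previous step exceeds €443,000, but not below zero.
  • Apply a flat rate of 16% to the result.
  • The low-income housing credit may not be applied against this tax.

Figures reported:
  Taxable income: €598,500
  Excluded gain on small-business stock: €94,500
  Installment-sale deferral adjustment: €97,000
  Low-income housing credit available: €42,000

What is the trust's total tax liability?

Standard income tax:
  €395,000 × 6% = €23,700
  €106,000 × 18% = €19,080
  €20,000 × 22% = €4,400
  €77,500 × 26% = €20,150
  → €67,330
  Less low-income housing credit €42,000 → €25,330

Minimum tax:
  Adjusted income: €598,500 + €94,500 + €97,000 = €790,000
  Exemption: €92,000 − 25% × (€790,000 − €443,000) = €92,000 − €86,750 = €5,250
  Base: €790,000 − €5,250 = €784,750
  €784,750 × 16% = €125,560

€125,560 > €25,330, so the minimum tax is the binding amount.

€125,560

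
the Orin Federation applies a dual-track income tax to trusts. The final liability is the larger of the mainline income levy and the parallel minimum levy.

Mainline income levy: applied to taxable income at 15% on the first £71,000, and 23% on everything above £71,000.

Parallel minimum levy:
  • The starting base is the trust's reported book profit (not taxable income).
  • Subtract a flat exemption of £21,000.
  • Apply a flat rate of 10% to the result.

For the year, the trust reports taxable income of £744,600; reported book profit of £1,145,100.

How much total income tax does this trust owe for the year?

£165,578

Parallel minimum levy:
  Base (reported book profit): £1,145,100
  Less exemption £21,000 → base £1,124,100
  £1,124,100 × 10% = £112,410

Mainline income levy:
  £71,000 × 15% = £10,650
  £673,600 × 23% = £154,928
  → £165,578

£165,578 > £112,410, so the mainline income levy governs.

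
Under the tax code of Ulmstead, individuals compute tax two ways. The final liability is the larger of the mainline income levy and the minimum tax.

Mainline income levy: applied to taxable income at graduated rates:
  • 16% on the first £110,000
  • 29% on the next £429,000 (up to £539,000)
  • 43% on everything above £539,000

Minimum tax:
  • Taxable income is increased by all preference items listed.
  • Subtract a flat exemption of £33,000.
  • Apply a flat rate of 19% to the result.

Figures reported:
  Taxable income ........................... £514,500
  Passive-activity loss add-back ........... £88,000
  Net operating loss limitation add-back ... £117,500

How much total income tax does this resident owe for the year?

Mainline income levy:
  £110,000 × 16% = £17,600
  £404,500 × 29% = £117,305
  → £134,905

Minimum tax:
  Adjusted income: £514,500 + £88,000 + £117,500 = £720,000
  Less exemption £33,000 → base £687,000
  £687,000 × 19% = £130,530

£134,905 > £130,530, so the mainline income levy governs.

£134,905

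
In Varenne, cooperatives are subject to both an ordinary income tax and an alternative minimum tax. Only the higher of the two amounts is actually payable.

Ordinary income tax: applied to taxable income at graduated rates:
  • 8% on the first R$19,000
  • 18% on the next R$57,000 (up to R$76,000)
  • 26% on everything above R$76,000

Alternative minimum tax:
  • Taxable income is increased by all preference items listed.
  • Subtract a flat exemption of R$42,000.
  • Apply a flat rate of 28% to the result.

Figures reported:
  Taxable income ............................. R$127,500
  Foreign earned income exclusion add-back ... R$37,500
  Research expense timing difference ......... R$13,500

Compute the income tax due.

Ordinary income tax:
  R$19,000 × 8% = R$1,520
  R$57,000 × 18% = R$10,260
  R$51,500 × 26% = R$13,390
  → R$25,170

Alternative minimum tax:
  Adjusted income: R$127,500 + R$37,500 + R$13,500 = R$178,500
  Less exemption R$42,000 → base R$136,500
  R$136,500 × 28% = R$38,220

R$38,220 > R$25,170, so the alternative minimum tax is the binding amount.

R$38,220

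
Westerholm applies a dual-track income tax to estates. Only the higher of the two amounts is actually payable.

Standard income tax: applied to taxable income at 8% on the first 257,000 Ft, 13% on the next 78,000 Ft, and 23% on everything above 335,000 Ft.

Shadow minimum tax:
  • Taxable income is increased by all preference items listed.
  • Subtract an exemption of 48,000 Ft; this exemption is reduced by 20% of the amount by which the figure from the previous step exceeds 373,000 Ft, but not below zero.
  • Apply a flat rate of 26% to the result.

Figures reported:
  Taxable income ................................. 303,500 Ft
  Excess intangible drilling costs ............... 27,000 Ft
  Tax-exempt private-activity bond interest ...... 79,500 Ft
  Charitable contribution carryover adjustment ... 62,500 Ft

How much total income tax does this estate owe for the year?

Standard income tax:
  257,000 Ft × 8% = 20,560 Ft
  46,500 Ft × 13% = 6,045 Ft
  → 26,605 Ft

Shadow minimum tax:
  Adjusted income: 303,500 Ft + 27,000 Ft + 79,500 Ft + 62,500 Ft = 472,500 Ft
  Exemption: 48,000 Ft − 20% × (472,500 Ft − 373,000 Ft) = 48,000 Ft − 19,900 Ft = 28,100 Ft
  Base: 472,500 Ft − 28,100 Ft = 444,400 Ft
  444,400 Ft × 26% = 115,544 Ft

115,544 Ft > 26,605 Ft, so the shadow minimum tax is the binding amount.

115,544 Ft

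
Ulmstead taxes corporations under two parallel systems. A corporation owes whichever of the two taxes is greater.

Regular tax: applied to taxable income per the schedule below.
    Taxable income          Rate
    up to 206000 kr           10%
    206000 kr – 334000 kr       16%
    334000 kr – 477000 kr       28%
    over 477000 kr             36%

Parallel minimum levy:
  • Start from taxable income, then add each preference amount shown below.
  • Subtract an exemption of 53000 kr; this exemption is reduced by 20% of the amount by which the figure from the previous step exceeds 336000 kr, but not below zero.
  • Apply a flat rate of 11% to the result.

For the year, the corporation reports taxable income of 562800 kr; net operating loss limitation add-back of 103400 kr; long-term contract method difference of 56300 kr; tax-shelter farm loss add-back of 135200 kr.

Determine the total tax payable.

Parallel minimum levy:
  Adjusted income: 562800 kr + 103400 kr + 56300 kr + 135200 kr = 857700 kr
  Exemption: 20% × (857700 kr − 336000 kr) = 104340 kr ≥ 53000 kr, so the exemption is fully phased out
  Base: 857700 kr − 0 kr = 857700 kr
  857700 kr × 11% = 94347 kr

Regular tax:
  206000 kr × 10% = 20600 kr
  128000 kr × 16% = 20480 kr
  143000 kr × 28% = 40040 kr
  85800 kr × 36% = 30888 kr
  → 112008 kr

112008 kr > 94347 kr, so the regular tax governs.

112008 kr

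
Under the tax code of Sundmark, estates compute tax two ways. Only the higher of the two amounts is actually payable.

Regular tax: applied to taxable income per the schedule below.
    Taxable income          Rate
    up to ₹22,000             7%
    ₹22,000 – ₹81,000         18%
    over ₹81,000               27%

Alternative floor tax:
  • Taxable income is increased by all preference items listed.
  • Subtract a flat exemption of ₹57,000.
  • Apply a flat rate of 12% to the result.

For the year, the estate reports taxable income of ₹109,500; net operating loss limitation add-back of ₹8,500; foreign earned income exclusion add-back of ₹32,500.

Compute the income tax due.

₹19,855

Alternative floor tax:
  Adjusted income: ₹109,500 + ₹8,500 + ₹32,500 = ₹150,500
  Less exemption ₹57,000 → base ₹93,500
  ₹93,500 × 12% = ₹11,220

Regular tax:
  ₹22,000 × 7% = ₹1,540
  ₹59,000 × 18% = ₹10,620
  ₹28,500 × 27% = ₹7,695
  → ₹19,855

₹19,855 > ₹11,220, so the regular tax governs.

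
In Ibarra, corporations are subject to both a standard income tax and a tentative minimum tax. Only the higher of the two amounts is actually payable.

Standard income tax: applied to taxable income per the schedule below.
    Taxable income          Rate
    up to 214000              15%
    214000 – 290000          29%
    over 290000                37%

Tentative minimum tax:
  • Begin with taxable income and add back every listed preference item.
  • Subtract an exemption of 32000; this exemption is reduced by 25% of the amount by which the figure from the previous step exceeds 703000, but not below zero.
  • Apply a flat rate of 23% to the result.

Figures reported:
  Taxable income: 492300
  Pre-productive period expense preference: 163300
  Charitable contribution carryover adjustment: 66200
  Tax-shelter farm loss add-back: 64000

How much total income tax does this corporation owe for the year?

178135

Standard income tax:
  214000 × 15% = 32100
  76000 × 29% = 22040
  202300 × 37% = 74851
  → 128991

Tentative minimum tax:
  Adjusted income: 492300 + 163300 + 66200 + 64000 = 785800
  Exemption: 32000 − 25% × (785800 − 703000) = 32000 − 20700 = 11300
  Base: 785800 − 11300 = 774500
  774500 × 23% = 178135

178135 > 128991, so the tentative minimum tax is the binding amount.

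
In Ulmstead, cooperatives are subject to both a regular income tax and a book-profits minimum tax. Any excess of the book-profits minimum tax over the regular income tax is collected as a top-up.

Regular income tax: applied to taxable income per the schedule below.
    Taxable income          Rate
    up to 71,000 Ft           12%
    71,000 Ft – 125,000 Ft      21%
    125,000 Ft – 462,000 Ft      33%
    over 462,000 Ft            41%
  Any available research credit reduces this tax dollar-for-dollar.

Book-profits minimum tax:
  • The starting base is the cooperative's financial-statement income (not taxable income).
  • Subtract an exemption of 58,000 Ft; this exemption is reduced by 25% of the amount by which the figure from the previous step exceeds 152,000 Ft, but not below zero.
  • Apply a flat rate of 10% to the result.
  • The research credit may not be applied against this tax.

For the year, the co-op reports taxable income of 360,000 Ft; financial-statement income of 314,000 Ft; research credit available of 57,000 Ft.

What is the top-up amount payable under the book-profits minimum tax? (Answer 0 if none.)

Book-profits minimum tax:
  Base (financial-statement income): 314,000 Ft
  Exemption: 58,000 Ft − 25% × (314,000 Ft − 152,000 Ft) = 58,000 Ft − 40,500 Ft = 17,500 Ft
  Base: 314,000 Ft − 17,500 Ft = 296,500 Ft
  296,500 Ft × 10% = 29,650 Ft

Regular income tax:
  71,000 Ft × 12% = 8,520 Ft
  54,000 Ft × 21% = 11,340 Ft
  235,000 Ft × 33% = 77,550 Ft
  → 97,410 Ft
  Less research credit 57,000 Ft → 40,410 Ft

29,650 Ft ≤ 40,410 Ft, so no add-on is due.

0 Ft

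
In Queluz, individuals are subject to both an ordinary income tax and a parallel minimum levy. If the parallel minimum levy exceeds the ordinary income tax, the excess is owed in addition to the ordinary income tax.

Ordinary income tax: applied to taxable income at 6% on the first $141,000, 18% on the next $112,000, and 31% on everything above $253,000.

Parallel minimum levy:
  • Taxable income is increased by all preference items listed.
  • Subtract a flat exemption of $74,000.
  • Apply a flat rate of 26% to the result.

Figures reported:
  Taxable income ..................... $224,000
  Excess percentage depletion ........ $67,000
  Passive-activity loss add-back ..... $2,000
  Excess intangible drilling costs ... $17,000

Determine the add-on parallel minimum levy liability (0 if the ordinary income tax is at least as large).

Ordinary income tax:
  $141,000 × 6% = $8,460
  $83,000 × 18% = $14,940
  → $23,400

Parallel minimum levy:
  Adjusted income: $224,000 + $67,000 + $2,000 + $17,000 = $310,000
  Less exemption $74,000 → base $236,000
  $236,000 × 26% = $61,360

Excess of parallel minimum levy over ordinary income tax: $61,360 − $23,400 = $37,960.

$37,960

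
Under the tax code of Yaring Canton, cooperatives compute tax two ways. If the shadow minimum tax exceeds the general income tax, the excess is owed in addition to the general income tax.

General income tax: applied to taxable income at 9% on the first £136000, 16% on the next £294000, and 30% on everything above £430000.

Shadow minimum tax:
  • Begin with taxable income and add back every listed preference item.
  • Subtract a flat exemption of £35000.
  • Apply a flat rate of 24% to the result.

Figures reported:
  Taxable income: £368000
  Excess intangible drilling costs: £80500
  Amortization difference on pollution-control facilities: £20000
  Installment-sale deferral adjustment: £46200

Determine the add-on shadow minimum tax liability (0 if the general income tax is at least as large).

General income tax:
  £136000 × 9% = £12240
  £232000 × 16% = £37120
  → £49360

Shadow minimum tax:
  Adjusted income: £368000 + £80500 + £20000 + £46200 = £514700
  Less exemption £35000 → base £479700
  £479700 × 24% = £115128

Excess of shadow minimum tax over general income tax: £115128 − £49360 = £65768.

£65768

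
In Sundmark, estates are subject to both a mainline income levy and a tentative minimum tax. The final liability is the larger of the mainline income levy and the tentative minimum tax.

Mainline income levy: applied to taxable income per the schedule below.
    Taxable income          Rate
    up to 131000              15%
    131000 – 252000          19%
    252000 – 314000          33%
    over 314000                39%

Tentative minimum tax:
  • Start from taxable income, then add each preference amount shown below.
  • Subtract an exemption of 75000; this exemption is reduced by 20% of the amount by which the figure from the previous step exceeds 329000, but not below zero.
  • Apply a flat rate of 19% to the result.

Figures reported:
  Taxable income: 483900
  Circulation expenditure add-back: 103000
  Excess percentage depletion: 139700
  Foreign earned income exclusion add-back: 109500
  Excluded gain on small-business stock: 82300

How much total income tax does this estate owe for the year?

174496

Tentative minimum tax:
  Adjusted income: 483900 + 103000 + 139700 + 109500 + 82300 = 918400
  Exemption: 20% × (918400 − 329000) = 117880 ≥ 75000, so the exemption is fully phased out
  Base: 918400 − 0 = 918400
  918400 × 19% = 174496

Mainline income levy:
  131000 × 15% = 19650
  121000 × 19% = 22990
  62000 × 33% = 20460
  169900 × 39% = 66261
  → 129361

174496 > 129361, so the tentative minimum tax is the binding amount.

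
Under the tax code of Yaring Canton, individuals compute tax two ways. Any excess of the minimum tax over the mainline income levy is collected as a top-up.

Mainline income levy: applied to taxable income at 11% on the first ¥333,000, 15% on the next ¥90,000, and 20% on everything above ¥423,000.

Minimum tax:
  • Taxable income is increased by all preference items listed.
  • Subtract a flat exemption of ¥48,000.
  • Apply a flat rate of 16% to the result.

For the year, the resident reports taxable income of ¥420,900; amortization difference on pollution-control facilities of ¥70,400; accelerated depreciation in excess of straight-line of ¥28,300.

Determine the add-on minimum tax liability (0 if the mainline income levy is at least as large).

¥25,641

Minimum tax:
  Adjusted income: ¥420,900 + ¥70,400 + ¥28,300 = ¥519,600
  Less exemption ¥48,000 → base ¥471,600
  ¥471,600 × 16% = ¥75,456

Mainline income levy:
  ¥333,000 × 11% = ¥36,630
  ¥87,900 × 15% = ¥13,185
  → ¥49,815

Excess of minimum tax over mainline income levy: ¥75,456 − ¥49,815 = ¥25,641.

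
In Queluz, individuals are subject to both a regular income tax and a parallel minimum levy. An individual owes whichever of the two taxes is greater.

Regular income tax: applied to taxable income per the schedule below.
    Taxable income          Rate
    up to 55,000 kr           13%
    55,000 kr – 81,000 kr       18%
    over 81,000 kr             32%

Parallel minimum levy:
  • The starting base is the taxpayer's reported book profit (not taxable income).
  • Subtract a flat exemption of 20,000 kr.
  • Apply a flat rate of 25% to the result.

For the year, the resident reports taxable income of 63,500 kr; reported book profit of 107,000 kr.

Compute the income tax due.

Regular income tax:
  55,000 kr × 13% = 7,150 kr
  8,500 kr × 18% = 1,530 kr
  → 8,680 kr

Parallel minimum levy:
  Base (reported book profit): 107,000 kr
  Less exemption 20,000 kr → base 87,000 kr
  87,000 kr × 25% = 21,750 kr

21,750 kr > 8,680 kr, so the parallel minimum levy is the binding amount.

21,750 kr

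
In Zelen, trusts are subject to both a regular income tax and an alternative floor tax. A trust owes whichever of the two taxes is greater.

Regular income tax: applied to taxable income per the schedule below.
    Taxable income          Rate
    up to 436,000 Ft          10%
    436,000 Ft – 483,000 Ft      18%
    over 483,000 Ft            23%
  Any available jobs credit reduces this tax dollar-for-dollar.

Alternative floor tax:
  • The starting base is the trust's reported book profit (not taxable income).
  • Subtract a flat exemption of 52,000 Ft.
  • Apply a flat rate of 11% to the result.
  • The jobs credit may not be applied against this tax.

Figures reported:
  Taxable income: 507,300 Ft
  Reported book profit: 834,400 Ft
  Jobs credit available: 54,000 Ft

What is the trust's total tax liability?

Alternative floor tax:
  Base (reported book profit): 834,400 Ft
  Less exemption 52,000 Ft → base 782,400 Ft
  782,400 Ft × 11% = 86,064 Ft

Regular income tax:
  436,000 Ft × 10% = 43,600 Ft
  47,000 Ft × 18% = 8,460 Ft
  24,300 Ft × 23% = 5,589 Ft
  → 57,649 Ft
  Less jobs credit 54,000 Ft → 3,649 Ft

86,064 Ft > 3,649 Ft, so the alternative floor tax is the binding amount.

86,064 Ft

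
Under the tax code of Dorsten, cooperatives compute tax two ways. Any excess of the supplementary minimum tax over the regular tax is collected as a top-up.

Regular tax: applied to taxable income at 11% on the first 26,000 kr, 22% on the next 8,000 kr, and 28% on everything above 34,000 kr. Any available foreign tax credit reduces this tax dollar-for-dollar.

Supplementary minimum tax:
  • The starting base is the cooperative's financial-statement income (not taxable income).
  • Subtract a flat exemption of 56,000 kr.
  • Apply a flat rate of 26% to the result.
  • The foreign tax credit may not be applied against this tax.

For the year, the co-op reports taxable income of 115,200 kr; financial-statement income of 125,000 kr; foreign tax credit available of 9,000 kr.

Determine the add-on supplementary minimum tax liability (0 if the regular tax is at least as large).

0 kr

Regular tax:
  26,000 kr × 11% = 2,860 kr
  8,000 kr × 22% = 1,760 kr
  81,200 kr × 28% = 22,736 kr
  → 27,356 kr
  Less foreign tax credit 9,000 kr → 18,356 kr

Supplementary minimum tax:
  Base (financial-statement income): 125,000 kr
  Less exemption 56,000 kr → base 69,000 kr
  69,000 kr × 26% = 17,940 kr

17,940 kr ≤ 18,356 kr, so no add-on is due.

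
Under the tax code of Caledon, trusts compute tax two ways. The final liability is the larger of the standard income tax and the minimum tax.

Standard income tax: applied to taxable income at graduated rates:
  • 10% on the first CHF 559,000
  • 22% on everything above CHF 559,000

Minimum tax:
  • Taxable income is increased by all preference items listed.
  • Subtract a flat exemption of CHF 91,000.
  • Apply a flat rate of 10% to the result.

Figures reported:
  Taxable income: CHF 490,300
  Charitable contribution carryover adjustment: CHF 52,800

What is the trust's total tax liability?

Minimum tax:
  Adjusted income: CHF 490,300 + CHF 52,800 = CHF 543,100
  Less exemption CHF 91,000 → base CHF 452,100
  CHF 452,100 × 10% = CHF 45,210

Standard income tax:
  CHF 490,300 × 10% = CHF 49,030

CHF 49,030 > CHF 45,210, so the standard income tax governs.

CHF 49,030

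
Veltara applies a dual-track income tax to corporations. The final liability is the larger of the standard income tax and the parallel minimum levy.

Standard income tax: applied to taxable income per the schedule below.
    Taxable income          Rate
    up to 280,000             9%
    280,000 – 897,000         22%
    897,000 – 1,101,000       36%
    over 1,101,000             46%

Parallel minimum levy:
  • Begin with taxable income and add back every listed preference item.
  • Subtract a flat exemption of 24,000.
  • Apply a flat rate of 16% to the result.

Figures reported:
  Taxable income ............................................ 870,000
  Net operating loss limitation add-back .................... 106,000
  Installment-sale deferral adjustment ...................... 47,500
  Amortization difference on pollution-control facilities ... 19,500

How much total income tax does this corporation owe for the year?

163,040

Standard income tax:
  280,000 × 9% = 25,200
  590,000 × 22% = 129,800
  → 155,000

Parallel minimum levy:
  Adjusted income: 870,000 + 106,000 + 47,500 + 19,500 = 1,043,000
  Less exemption 24,000 → base 1,019,000
  1,019,000 × 16% = 163,040

163,040 > 155,000, so the parallel minimum levy is the binding amount.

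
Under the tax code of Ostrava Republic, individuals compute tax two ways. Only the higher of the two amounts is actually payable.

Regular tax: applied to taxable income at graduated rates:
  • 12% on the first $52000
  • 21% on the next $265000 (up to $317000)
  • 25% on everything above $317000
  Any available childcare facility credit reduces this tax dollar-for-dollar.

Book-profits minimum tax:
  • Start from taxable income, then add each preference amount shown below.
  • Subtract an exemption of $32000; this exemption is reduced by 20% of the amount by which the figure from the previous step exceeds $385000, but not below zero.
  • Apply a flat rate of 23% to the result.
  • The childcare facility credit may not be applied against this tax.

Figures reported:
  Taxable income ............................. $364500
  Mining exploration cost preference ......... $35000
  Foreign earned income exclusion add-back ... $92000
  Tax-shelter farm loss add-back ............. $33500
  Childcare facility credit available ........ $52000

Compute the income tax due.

Regular tax:
  $52000 × 12% = $6240
  $265000 × 21% = $55650
  $47500 × 25% = $11875
  → $73765
  Less childcare facility credit $52000 → $21765

Book-profits minimum tax:
  Adjusted income: $364500 + $35000 + $92000 + $33500 = $525000
  Exemption: $32000 − 20% × ($525000 − $385000) = $32000 − $28000 = $4000
  Base: $525000 − $4000 = $521000
  $521000 × 23% = $119830

$119830 > $21765, so the book-profits minimum tax is the binding amount.

$119830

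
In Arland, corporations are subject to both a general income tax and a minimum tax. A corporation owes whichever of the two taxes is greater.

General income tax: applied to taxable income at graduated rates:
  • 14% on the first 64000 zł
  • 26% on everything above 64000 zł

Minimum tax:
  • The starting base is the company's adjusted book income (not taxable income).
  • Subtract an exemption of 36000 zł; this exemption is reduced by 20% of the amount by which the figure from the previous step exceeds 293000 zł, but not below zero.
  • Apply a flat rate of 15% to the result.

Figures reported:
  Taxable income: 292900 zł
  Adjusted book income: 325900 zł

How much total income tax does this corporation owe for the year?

Minimum tax:
  Base (adjusted book income): 325900 zł
  Exemption: 36000 zł − 20% × (325900 zł − 293000 zł) = 36000 zł − 6580 zł = 29420 zł
  Base: 325900 zł − 29420 zł = 296480 zł
  296480 zł × 15% = 44472 zł

General income tax:
  64000 zł × 14% = 8960 zł
  228900 zł × 26% = 59514 zł
  → 68474 zł

68474 zł > 44472 zł, so the general income tax governs.

68474 zł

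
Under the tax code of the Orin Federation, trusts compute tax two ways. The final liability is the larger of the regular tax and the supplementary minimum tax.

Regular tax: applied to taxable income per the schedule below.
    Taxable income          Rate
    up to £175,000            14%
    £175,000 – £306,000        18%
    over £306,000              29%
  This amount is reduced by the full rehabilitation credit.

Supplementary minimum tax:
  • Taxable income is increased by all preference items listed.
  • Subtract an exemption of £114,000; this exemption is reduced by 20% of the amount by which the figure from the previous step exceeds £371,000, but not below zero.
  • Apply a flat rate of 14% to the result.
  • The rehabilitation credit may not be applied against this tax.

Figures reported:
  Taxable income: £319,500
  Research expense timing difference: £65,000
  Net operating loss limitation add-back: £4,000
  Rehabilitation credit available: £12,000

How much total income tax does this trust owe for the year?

Regular tax:
  £175,000 × 14% = £24,500
  £131,000 × 18% = £23,580
  £13,500 × 29% = £3,915
  → £51,995
  Less rehabilitation credit £12,000 → £39,995

Supplementary minimum tax:
  Adjusted income: £319,500 + £65,000 + £4,000 = £388,500
  Exemption: £114,000 − 20% × (£388,500 − £371,000) = £114,000 − £3,500 = £110,500
  Base: £388,500 − £110,500 = £278,000
  £278,000 × 14% = £38,920

£39,995 > £38,920, so the regular tax governs.

£39,995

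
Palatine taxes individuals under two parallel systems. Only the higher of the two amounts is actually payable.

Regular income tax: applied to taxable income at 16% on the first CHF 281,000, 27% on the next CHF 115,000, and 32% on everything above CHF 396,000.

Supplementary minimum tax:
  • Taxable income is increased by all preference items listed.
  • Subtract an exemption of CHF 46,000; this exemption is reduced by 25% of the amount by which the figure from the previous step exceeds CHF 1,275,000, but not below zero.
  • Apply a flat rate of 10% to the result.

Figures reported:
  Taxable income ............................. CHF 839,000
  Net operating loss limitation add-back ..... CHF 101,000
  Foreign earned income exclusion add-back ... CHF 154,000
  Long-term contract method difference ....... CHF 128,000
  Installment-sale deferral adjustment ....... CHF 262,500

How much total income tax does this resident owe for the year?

CHF 217,770

Regular income tax:
  CHF 281,000 × 16% = CHF 44,960
  CHF 115,000 × 27% = CHF 31,050
  CHF 443,000 × 32% = CHF 141,760
  → CHF 217,770

Supplementary minimum tax:
  Adjusted income: CHF 839,000 + CHF 101,000 + CHF 154,000 + CHF 128,000 + CHF 262,500 = CHF 1,484,500
  Exemption: 25% × (CHF 1,484,500 − CHF 1,275,000) = CHF 52,375 ≥ CHF 46,000, so the exemption is fully phased out
  Base: CHF 1,484,500 − CHF 0 = CHF 1,484,500
  CHF 1,484,500 × 10% = CHF 148,450

CHF 217,770 > CHF 148,450, so the regular income tax governs.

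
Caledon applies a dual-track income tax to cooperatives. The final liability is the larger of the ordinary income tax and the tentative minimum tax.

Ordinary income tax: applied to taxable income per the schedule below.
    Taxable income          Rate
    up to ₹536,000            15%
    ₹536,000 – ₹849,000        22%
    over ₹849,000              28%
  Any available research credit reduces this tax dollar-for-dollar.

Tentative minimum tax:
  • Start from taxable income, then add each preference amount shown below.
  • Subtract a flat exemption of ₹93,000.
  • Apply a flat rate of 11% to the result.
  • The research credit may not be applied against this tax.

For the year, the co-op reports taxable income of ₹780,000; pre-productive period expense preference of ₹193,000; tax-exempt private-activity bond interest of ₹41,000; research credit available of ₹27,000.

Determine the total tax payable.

Tentative minimum tax:
  Adjusted income: ₹780,000 + ₹193,000 + ₹41,000 = ₹1,014,000
  Less exemption ₹93,000 → base ₹921,000
  ₹921,000 × 11% = ₹101,310

Ordinary income tax:
  ₹536,000 × 15% = ₹80,400
  ₹244,000 × 22% = ₹53,680
  → ₹134,080
  Less research credit ₹27,000 → ₹107,080

₹107,080 > ₹101,310, so the ordinary income tax governs.

₹107,080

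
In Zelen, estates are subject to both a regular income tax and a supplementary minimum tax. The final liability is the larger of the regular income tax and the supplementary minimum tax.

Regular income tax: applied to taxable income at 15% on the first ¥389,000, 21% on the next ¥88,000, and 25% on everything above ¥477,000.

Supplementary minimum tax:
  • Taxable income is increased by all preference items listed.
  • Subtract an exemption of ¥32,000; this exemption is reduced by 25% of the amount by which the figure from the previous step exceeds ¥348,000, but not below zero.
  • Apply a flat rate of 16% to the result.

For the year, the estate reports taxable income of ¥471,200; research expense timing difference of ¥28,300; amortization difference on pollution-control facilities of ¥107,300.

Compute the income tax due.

Regular income tax:
  ¥389,000 × 15% = ¥58,350
  ¥82,200 × 21% = ¥17,262
  → ¥75,612

Supplementary minimum tax:
  Adjusted income: ¥471,200 + ¥28,300 + ¥107,300 = ¥606,800
  Exemption: 25% × (¥606,800 − ¥348,000) = ¥64,700 ≥ ¥32,000, so the exemption is fully phased out
  Base: ¥606,800 − ¥0 = ¥606,800
  ¥606,800 × 16% = ¥97,088

¥97,088 > ¥75,612, so the supplementary minimum tax is the binding amount.

¥97,088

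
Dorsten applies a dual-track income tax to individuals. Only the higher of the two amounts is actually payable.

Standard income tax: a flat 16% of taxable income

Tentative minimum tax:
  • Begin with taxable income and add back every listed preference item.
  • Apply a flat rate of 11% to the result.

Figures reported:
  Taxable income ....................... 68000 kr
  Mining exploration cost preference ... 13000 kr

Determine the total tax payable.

10880 kr

Tentative minimum tax:
  Adjusted income: 68000 kr + 13000 kr = 81000 kr
  81000 kr × 11% = 8910 kr

Standard income tax:
  68000 kr × 16% = 10880 kr

10880 kr > 8910 kr, so the standard income tax governs.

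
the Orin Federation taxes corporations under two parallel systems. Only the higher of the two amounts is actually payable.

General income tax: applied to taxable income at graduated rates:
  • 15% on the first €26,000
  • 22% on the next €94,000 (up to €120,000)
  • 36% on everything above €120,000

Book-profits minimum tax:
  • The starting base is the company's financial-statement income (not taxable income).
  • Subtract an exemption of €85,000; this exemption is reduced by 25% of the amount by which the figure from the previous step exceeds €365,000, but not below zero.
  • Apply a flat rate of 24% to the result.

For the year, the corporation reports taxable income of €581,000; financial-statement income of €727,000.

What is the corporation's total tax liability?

General income tax:
  €26,000 × 15% = €3,900
  €94,000 × 22% = €20,680
  €461,000 × 36% = €165,960
  → €190,540

Book-profits minimum tax:
  Base (financial-statement income): €727,000
  Exemption: 25% × (€727,000 − €365,000) = €90,500 ≥ €85,000, so the exemption is fully phased out
  Base: €727,000 − €0 = €727,000
  €727,000 × 24% = €174,480

€190,540 > €174,480, so the general income tax governs.

€190,540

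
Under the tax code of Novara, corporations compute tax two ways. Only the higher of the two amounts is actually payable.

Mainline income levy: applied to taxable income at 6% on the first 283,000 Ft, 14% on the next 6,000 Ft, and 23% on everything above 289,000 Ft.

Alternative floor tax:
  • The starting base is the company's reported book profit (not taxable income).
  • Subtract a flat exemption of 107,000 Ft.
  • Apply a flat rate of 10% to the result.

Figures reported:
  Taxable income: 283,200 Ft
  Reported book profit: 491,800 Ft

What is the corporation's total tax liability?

Mainline income levy:
  283,000 Ft × 6% = 16,980 Ft
  200 Ft × 14% = 28 Ft
  → 17,008 Ft

Alternative floor tax:
  Base (reported book profit): 491,800 Ft
  Less exemption 107,000 Ft → base 384,800 Ft
  384,800 Ft × 10% = 38,480 Ft

38,480 Ft > 17,008 Ft, so the alternative floor tax is the binding amount.

38,480 Ft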